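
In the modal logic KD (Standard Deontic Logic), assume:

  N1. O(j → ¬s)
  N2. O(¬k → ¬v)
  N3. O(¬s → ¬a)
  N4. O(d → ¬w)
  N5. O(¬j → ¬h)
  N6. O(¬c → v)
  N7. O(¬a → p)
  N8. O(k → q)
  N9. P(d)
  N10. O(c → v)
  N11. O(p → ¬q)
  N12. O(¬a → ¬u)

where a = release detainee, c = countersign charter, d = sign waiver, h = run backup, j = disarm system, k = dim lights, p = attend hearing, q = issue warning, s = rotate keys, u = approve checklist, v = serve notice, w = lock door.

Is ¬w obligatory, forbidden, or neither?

Premise 4 is O(d → ¬w), but O(d) is not derivable from the premises (the permission P(d) asserts only ¬O(¬d), not O(d)), so it does not yield O(¬w).
No premise or chain of K-axiom applications forces O(¬w), and none forces O(w). So ¬w is neither obligatory nor forbidden under these norms.

Neither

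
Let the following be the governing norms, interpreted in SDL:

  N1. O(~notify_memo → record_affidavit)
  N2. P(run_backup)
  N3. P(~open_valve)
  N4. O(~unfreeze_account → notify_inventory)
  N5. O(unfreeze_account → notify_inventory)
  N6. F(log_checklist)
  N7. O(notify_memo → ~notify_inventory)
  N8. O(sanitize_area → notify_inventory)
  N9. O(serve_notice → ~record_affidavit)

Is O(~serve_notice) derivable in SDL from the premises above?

Yes

Premises 5 and 4 cover both cases: O(unfreeze_account → notify_inventory) and O(~unfreeze_account → notify_inventory). Since unfreeze_account ∨ ~unfreeze_account is a tautology, O(notify_inventory) follows.
The contrapositive of premise 7 (O(notify_memo → ~notify_inventory)) is O(notify_inventory → ~notify_memo), and O(notify_inventory) is already established, so O(~notify_memo).
Premise 1 is O(~notify_memo → record_affidavit); since O(~notify_memo), deontic closure gives O(record_affidavit).
The contrapositive of premise 9 (O(serve_notice → ~record_affidavit)) is O(record_affidavit → ~serve_notice), and O(record_affidavit) is already established, so O(~serve_notice).
Premises 2, 3, 6, 8 do not contribute to this derivation.
So O(~serve_notice) follows.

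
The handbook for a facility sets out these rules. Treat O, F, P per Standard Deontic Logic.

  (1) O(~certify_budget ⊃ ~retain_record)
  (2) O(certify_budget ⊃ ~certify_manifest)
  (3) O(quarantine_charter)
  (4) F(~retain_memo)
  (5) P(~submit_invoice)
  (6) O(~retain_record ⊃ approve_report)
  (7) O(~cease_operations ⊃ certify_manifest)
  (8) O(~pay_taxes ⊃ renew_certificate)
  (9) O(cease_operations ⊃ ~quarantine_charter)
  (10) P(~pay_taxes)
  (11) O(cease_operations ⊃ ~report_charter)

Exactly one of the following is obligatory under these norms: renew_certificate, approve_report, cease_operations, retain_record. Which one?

Premise 3 gives O(quarantine_charter).
Premise 9, O(cease_operations ⊃ ~quarantine_charter), contraposes to O(quarantine_charter ⊃ ~cease_operations); with O(quarantine_charter) we get O(~cease_operations).
Premise 7 is O(~cease_operations ⊃ certify_manifest); since O(~cease_operations), deontic closure gives O(certify_manifest).
The contrapositive of premise 2 (O(certify_budget ⊃ ~certify_manifest)) is O(certify_manifest ⊃ ~certify_budget), and O(certify_manifest) is already established, so O(~certify_budget).
From O(~certify_budget) and premise 1, O(~certify_budget ⊃ ~retain_record), we obtain O(~retain_record).
Applying K to premise 6 (O(~retain_record ⊃ approve_report)) and O(~retain_record) yields O(approve_report).
So O(approve_report) holds — approve_report is obligatory. None of the other listed options is made obligatory by any chain of premises.

approve_report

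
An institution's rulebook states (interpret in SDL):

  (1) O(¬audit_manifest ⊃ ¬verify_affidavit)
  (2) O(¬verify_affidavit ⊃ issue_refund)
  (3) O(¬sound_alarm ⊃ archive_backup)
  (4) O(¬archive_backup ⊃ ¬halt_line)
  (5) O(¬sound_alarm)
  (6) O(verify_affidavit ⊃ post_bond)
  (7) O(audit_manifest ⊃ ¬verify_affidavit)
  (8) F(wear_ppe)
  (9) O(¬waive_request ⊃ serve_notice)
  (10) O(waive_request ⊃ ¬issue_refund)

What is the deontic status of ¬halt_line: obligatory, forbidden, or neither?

Neither

Premise 4 is O(¬archive_backup ⊃ ¬halt_line), but O(¬archive_backup) is not derivable from the premises, so it does not yield O(¬halt_line).
No premise or chain of K-axiom applications forces O(¬halt_line), and none forces O(halt_line). So ¬halt_line is neither obligatory nor forbidden under these norms.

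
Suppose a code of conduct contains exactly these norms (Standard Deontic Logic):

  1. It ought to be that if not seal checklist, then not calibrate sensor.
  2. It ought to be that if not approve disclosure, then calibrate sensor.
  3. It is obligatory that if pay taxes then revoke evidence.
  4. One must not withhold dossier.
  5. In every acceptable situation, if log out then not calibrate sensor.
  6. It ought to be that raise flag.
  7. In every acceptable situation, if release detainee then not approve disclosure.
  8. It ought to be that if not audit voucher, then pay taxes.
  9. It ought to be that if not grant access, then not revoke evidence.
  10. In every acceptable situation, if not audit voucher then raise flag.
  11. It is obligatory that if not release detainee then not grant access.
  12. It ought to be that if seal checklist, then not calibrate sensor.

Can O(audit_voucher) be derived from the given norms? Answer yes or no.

Yes

Premises 12 and 1 cover both cases: O(seal_checklist → ¬calibrate_sensor) and O(¬seal_checklist → ¬calibrate_sensor). Since seal_checklist ∨ ¬seal_checklist is a tautology, O(¬calibrate_sensor) follows.
Premise 2, O(¬approve_disclosure → calibrate_sensor), contraposes to O(¬calibrate_sensor → approve_disclosure); with O(¬calibrate_sensor) we get O(approve_disclosure).
Premise 7, O(release_detainee → ¬approve_disclosure), contraposes to O(approve_disclosure → ¬release_detainee); with O(approve_disclosure) we get O(¬release_detainee).
With premise 11, O(¬release_detainee → ¬grant_access), the K-axiom yields O(¬grant_access).
From O(¬grant_access) and premise 9, O(¬grant_access → ¬revoke_evidence), we obtain O(¬revoke_evidence).
Premise 3 is O(pay_taxes → revoke_evidence); contrapositively O(¬revoke_evidence → ¬pay_taxes). Since O(¬revoke_evidence) holds, K gives O(¬pay_taxes).
Premise 8, O(¬audit_voucher → pay_taxes), contraposes to O(¬pay_taxes → audit_voucher); with O(¬pay_taxes) we get O(audit_voucher).
Premises 4, 5, 6, 10 do not contribute to this derivation.
So O(audit_voucher) follows.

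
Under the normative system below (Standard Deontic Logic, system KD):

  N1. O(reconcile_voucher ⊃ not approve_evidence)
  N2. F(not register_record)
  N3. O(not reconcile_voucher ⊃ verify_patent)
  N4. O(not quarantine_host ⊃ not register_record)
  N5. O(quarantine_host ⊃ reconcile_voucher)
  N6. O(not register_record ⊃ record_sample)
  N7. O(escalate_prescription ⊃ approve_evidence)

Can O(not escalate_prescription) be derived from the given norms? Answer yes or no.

Yes

F(not register_record) at premise 2 means O(register_record).
The contrapositive of premise 4 (O(not quarantine_host ⊃ not register_record)) is O(register_record ⊃ quarantine_host), and O(register_record) is already established, so O(quarantine_host).
Premise 5 is O(quarantine_host ⊃ reconcile_voucher); since O(quarantine_host), deontic closure gives O(reconcile_voucher).
Applying K to premise 1 (O(reconcile_voucher ⊃ not approve_evidence)) and O(reconcile_voucher) yields O(not approve_evidence).
Premise 7, O(escalate_prescription ⊃ approve_evidence), contraposes to O(not approve_evidence ⊃ not escalate_prescription); with O(not approve_evidence) we get O(not escalate_prescription).
Premises 3, 6 do not contribute to this derivation.
So O(not escalate_prescription) follows.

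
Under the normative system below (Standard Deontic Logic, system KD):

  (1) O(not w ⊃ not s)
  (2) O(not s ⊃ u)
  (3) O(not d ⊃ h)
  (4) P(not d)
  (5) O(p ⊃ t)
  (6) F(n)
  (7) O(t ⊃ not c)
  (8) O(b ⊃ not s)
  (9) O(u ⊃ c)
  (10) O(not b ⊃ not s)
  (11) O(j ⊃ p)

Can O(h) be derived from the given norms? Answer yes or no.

No

Premise 3 is O(not d ⊃ h), but O(not d) is not derivable from the premises (the permission P(not d) asserts only not O(d), not O(not d)), so it does not yield O(h).
No other premise forces O(h). An ideal world satisfying every premise can still have h false, so O(h) is not derivable.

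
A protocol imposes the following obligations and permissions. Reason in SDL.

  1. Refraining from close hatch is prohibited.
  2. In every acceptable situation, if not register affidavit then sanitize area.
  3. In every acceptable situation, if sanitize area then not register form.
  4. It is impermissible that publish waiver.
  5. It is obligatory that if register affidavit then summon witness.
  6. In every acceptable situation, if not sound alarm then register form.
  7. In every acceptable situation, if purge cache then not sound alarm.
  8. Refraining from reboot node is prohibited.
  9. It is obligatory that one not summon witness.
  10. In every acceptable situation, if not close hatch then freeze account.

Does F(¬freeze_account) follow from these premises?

No

Premise 10 is O(¬close_hatch → freeze_account), but O(¬close_hatch) is not derivable from the premises, so it does not yield O(freeze_account).
No other premise forces O(freeze_account). An ideal world satisfying every premise can still have ¬freeze_account true, so F(¬freeze_account) is not derivable.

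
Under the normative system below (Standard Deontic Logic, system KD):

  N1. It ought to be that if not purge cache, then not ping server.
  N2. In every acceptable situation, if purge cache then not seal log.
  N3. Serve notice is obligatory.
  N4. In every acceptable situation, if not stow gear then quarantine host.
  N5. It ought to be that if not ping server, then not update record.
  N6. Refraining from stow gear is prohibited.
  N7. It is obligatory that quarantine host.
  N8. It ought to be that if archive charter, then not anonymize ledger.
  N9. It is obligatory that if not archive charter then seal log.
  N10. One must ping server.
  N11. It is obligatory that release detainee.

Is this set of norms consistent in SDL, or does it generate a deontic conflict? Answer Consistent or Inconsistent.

Premise 4 is O(¬stow_gear → quarantine_host); even if O(quarantine_host) held, inferring O(¬stow_gear) would be affirming the consequent — invalid.
So O(¬stow_gear) is not derivable, and the apparent clash with O(stow_gear) does not arise.
A world satisfying every obligation exists (e.g. anonymize_ledger=false, archive_charter=true, ping_server=true, purge_cache=true, quarantine_host=true, release_detainee=true, seal_log=false, serve_notice=true, stow_gear=true, update_record=false); no atom is both obligatory and forbidden, so the set is consistent.

Consistent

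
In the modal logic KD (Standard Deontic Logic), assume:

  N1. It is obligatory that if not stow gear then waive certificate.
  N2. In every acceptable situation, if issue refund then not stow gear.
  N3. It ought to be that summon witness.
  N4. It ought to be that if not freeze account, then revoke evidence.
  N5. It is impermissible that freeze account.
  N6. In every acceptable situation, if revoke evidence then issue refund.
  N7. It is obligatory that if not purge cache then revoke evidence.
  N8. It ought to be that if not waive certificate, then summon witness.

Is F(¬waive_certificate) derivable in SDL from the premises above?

Yes

F(freeze_account) at premise 5 means O(¬freeze_account).
With premise 4, O(¬freeze_account → revoke_evidence), the K-axiom yields O(revoke_evidence).
Premise 6 is O(revoke_evidence → issue_refund); since O(revoke_evidence), deontic closure gives O(issue_refund).
With premise 2, O(issue_refund → ¬stow_gear), the K-axiom yields O(¬stow_gear).
Premise 1 is O(¬stow_gear → waive_certificate); since O(¬stow_gear), deontic closure gives O(waive_certificate).
Premises 3, 7, 8 do not contribute to this derivation.
So O(waive_certificate) holds, i.e. F(¬waive_certificate). The claim follows.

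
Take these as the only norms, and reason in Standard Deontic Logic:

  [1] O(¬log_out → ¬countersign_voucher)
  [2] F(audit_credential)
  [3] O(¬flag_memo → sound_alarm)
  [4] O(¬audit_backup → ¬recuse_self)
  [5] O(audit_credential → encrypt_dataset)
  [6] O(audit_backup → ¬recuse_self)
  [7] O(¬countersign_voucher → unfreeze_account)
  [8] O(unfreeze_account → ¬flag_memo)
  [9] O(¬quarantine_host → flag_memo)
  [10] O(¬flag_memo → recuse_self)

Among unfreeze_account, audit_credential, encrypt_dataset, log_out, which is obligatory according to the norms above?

log_out

Premises 4 and 6 are O(¬audit_backup → ¬recuse_self) and O(audit_backup → ¬recuse_self); every ideal world satisfies ¬audit_backup or audit_backup, so in either case ¬recuse_self holds — hence O(¬recuse_self).
Premise 10, O(¬flag_memo → recuse_self), contraposes to O(¬recuse_self → flag_memo); with O(¬recuse_self) we get O(flag_memo).
The contrapositive of premise 8 (O(unfreeze_account → ¬flag_memo)) is O(flag_memo → ¬unfreeze_account), and O(flag_memo) is already established, so O(¬unfreeze_account).
Premise 7, O(¬countersign_voucher → unfreeze_account), contraposes to O(¬unfreeze_account → countersign_voucher); with O(¬unfreeze_account) we get O(countersign_voucher).
Premise 1 is O(¬log_out → ¬countersign_voucher); contrapositively O(countersign_voucher → log_out). Since O(countersign_voucher) holds, K gives O(log_out).
So O(log_out) holds — log_out is obligatory. None of the other listed options is made obligatory by any chain of premises.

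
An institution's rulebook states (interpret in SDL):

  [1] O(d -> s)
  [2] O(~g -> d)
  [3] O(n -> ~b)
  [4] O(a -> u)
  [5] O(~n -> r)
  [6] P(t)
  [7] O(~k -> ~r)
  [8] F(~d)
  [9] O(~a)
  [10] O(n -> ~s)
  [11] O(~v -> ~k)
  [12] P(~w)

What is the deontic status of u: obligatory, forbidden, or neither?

Premise 4 is O(a -> u), but O(a) is not derivable from the premises, so it does not yield O(u).
No premise or chain of K-axiom applications forces O(u), and none forces O(~u). So u is neither obligatory nor forbidden under these norms.

Neither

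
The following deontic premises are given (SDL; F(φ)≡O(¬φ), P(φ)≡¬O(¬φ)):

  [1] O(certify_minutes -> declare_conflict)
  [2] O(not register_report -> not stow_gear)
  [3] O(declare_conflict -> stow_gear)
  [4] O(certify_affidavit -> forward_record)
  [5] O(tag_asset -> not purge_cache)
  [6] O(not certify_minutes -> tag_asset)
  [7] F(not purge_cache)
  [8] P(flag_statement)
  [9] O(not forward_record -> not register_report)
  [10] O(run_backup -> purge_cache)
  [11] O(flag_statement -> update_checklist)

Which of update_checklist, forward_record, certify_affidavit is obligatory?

forward_record

Premise 7, F(not purge_cache), is equivalent to O(purge_cache).
Premise 5, O(tag_asset -> not purge_cache), contraposes to O(purge_cache -> not tag_asset); with O(purge_cache) we get O(not tag_asset).
Premise 6 is O(not certify_minutes -> tag_asset); contrapositively O(not tag_asset -> certify_minutes). Since O(not tag_asset) holds, K gives O(certify_minutes).
Applying K to premise 1 (O(certify_minutes -> declare_conflict)) and O(certify_minutes) yields O(declare_conflict).
Premise 3 is O(declare_conflict -> stow_gear); since O(declare_conflict), deontic closure gives O(stow_gear).
Premise 2 is O(not register_report -> not stow_gear); contrapositively O(stow_gear -> register_report). Since O(stow_gear) holds, K gives O(register_report).
Premise 9 is O(not forward_record -> not register_report); contrapositively O(register_report -> forward_record). Since O(register_report) holds, K gives O(forward_record).
So O(forward_record) holds — forward_record is obligatory. None of the other listed options is made obligatory by any chain of premises.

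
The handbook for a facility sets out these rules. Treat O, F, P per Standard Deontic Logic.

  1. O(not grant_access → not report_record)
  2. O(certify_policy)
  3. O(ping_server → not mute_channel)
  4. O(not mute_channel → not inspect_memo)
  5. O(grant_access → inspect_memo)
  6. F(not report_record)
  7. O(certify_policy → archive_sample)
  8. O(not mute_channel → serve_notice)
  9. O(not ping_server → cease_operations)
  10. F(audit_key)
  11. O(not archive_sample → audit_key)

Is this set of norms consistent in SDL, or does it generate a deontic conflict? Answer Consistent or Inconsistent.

Premise 11 is O(not archive_sample → audit_key), but O(not archive_sample) is not derivable from the premises, so it does not yield O(audit_key).
So O(audit_key) is not derivable, and the apparent clash with O(not audit_key) does not arise.
A world satisfying every obligation exists (e.g. archive_sample=true, audit_key=false, cease_operations=true, certify_policy=true, grant_access=true, inspect_memo=true, mute_channel=true, ping_server=false, report_record=true, serve_notice=false); no atom is both obligatory and forbidden, so the set is consistent.

Consistent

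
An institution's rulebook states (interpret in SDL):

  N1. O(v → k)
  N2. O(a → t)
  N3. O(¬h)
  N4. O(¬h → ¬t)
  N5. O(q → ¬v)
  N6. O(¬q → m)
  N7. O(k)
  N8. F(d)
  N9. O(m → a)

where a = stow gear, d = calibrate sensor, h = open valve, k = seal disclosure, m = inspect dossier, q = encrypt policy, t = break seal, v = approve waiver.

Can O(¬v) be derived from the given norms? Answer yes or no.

Yes

From premise 3 we have O(¬h).
From O(¬h) and premise 4, O(¬h → ¬t), we obtain O(¬t).
Premise 2 is O(a → t); contrapositively O(¬t → ¬a). Since O(¬t) holds, K gives O(¬a).
Premise 9 is O(m → a); contrapositively O(¬a → ¬m). Since O(¬a) holds, K gives O(¬m).
Premise 6 is O(¬q → m); contrapositively O(¬m → q). Since O(¬m) holds, K gives O(q).
With premise 5, O(q → ¬v), the K-axiom yields O(¬v).
Premises 1, 7, 8 do not contribute to this derivation.
So O(¬v) follows.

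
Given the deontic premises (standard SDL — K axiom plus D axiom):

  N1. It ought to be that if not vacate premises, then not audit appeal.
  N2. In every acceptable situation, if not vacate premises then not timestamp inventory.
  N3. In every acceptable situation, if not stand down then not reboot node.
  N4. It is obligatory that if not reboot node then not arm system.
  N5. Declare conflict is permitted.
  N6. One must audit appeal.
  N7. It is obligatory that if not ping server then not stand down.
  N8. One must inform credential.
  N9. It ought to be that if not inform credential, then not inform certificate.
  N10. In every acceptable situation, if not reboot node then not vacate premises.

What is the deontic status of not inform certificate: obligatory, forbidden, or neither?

Premise 9 is O(¬inform_credential → ¬inform_certificate), but O(¬inform_credential) is not derivable from the premises, so it does not yield O(¬inform_certificate).
No premise or chain of K-axiom applications forces O(¬inform_certificate), and none forces O(inform_certificate). So ¬inform_certificate is neither obligatory nor forbidden under these norms.

Neither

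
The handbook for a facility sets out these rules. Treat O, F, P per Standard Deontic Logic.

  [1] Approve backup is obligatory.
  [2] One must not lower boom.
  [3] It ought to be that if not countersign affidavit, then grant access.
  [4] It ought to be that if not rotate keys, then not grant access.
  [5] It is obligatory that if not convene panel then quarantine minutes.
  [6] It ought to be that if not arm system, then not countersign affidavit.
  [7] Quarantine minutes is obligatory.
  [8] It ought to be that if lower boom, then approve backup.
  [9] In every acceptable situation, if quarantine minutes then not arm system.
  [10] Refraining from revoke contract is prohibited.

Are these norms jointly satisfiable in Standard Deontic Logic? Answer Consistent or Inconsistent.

Consistent

Premise 8 is O(lower_boom → approve_backup); even if O(approve_backup) held, inferring O(lower_boom) would be affirming the consequent — invalid.
So O(lower_boom) is not derivable, and the apparent clash with O(¬lower_boom) does not arise.
A world satisfying every obligation exists (e.g. approve_backup=true, arm_system=false, convene_panel=false, countersign_affidavit=false, grant_access=true, lower_boom=false, quarantine_minutes=true, revoke_contract=true, rotate_keys=true); no atom is both obligatory and forbidden, so the set is consistent.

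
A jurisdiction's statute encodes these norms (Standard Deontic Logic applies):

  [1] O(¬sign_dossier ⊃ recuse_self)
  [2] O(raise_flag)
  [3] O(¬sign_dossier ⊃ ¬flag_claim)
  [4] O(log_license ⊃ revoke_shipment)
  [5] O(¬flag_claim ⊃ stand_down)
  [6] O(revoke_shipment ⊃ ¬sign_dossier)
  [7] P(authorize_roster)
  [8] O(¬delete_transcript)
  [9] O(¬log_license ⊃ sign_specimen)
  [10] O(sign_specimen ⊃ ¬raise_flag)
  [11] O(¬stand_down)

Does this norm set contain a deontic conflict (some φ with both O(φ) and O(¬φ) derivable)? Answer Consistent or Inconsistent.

From premise 11 we have O(¬stand_down).
Premise 5, O(¬flag_claim ⊃ stand_down), contraposes to O(¬stand_down ⊃ flag_claim); with O(¬stand_down) we get O(flag_claim).
Premise 3 is O(¬sign_dossier ⊃ ¬flag_claim); contrapositively O(flag_claim ⊃ sign_dossier). Since O(flag_claim) holds, K gives O(sign_dossier).
The contrapositive of premise 6 (O(revoke_shipment ⊃ ¬sign_dossier)) is O(sign_dossier ⊃ ¬revoke_shipment), and O(sign_dossier) is already established, so O(¬revoke_shipment).
Premise 4 is O(log_license ⊃ revoke_shipment); contrapositively O(¬revoke_shipment ⊃ ¬log_license). Since O(¬revoke_shipment) holds, K gives O(¬log_license).
Applying K to premise 9 (O(¬log_license ⊃ sign_specimen)) and O(¬log_license) yields O(sign_specimen).
Applying K to premise 10 (O(sign_specimen ⊃ ¬raise_flag)) and O(sign_specimen) yields O(¬raise_flag).
However, premise 2 gives O(raise_flag).
We now have both O(¬raise_flag) and O(raise_flag) — raise_flag is simultaneously obligatory and forbidden, violating the D-axiom.

Inconsistent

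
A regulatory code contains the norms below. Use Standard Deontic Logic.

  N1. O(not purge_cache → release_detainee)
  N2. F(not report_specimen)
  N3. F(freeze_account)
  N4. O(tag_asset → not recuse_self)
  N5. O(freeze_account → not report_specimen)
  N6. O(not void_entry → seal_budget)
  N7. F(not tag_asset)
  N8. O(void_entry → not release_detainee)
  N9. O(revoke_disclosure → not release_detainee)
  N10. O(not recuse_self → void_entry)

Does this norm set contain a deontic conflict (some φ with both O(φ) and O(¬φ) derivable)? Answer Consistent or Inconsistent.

Consistent

Premise 5 is O(freeze_account → not report_specimen), but O(freeze_account) is not derivable from the premises, so it does not yield O(not report_specimen).
So O(not report_specimen) is not derivable, and the apparent clash with O(report_specimen) does not arise.
A world satisfying every obligation exists (e.g. freeze_account=false, purge_cache=true, recuse_self=false, release_detainee=false, report_specimen=true, revoke_disclosure=false, seal_budget=false, tag_asset=true, void_entry=true); no atom is both obligatory and forbidden, so the set is consistent.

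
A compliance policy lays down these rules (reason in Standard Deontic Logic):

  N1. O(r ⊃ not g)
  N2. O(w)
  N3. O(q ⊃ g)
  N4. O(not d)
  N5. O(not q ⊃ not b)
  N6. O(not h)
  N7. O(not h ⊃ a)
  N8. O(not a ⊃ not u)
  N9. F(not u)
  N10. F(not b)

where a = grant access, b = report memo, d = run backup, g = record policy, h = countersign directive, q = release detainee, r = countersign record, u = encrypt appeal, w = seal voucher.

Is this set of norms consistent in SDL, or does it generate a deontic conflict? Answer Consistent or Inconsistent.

Premise 8 is O(not a ⊃ not u), but O(not a) is not derivable from the premises, so it does not yield O(not u).
So O(not u) is not derivable, and the apparent clash with O(u) does not arise.
A world satisfying every obligation exists (e.g. a=true, b=true, d=false, g=true, h=false, q=true, r=false, u=true, w=true); no atom is both obligatory and forbidden, so the set is consistent.

Consistent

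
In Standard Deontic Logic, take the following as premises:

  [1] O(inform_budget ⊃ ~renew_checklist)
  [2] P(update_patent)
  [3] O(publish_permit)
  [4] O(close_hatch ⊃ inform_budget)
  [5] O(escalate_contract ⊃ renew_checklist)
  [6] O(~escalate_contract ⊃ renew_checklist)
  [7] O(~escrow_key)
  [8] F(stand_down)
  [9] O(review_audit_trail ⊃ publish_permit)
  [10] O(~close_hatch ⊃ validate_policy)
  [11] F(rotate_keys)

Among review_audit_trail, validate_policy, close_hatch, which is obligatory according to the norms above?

validate_policy

Premises 5 and 6 cover both cases: O(escalate_contract ⊃ renew_checklist) and O(~escalate_contract ⊃ renew_checklist). Since escalate_contract ∨ ~escalate_contract is a tautology, O(renew_checklist) follows.
The contrapositive of premise 1 (O(inform_budget ⊃ ~renew_checklist)) is O(renew_checklist ⊃ ~inform_budget), and O(renew_checklist) is already established, so O(~inform_budget).
The contrapositive of premise 4 (O(close_hatch ⊃ inform_budget)) is O(~inform_budget ⊃ ~close_hatch), and O(~inform_budget) is already established, so O(~close_hatch).
Applying K to premise 10 (O(~close_hatch ⊃ validate_policy)) and O(~close_hatch) yields O(validate_policy).
So O(validate_policy) holds — validate_policy is obligatory. None of the other listed options is made obligatory by any chain of premises.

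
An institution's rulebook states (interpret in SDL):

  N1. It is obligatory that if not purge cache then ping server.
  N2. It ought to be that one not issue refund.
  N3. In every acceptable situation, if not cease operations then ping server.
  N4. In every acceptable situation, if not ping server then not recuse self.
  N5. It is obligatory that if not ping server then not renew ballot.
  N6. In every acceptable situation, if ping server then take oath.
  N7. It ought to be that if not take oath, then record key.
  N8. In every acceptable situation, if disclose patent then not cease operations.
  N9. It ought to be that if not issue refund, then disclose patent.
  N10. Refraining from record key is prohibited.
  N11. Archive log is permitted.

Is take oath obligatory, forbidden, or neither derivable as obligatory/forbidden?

Premise 2 states O(¬issue_refund) outright.
With premise 9, O(¬issue_refund → disclose_patent), the K-axiom yields O(disclose_patent).
From O(disclose_patent) and premise 8, O(disclose_patent → ¬cease_operations), we obtain O(¬cease_operations).
Applying K to premise 3 (O(¬cease_operations → ping_server)) and O(¬cease_operations) yields O(ping_server).
With premise 6, O(ping_server → take_oath), the K-axiom yields O(take_oath).
Premises 1, 4, 5, 7, 10, 11 do not contribute to this derivation.
Hence take_oath is obligatory.

Obligatory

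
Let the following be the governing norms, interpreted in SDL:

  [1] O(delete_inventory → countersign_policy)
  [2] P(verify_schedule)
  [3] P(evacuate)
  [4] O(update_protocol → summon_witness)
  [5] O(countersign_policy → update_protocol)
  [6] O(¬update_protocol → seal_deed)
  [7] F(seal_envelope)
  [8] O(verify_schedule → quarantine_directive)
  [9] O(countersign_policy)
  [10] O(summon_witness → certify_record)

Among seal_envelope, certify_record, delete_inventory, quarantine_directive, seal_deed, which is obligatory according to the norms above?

certify_record

Premise 9 states O(countersign_policy) outright.
From O(countersign_policy) and premise 5, O(countersign_policy → update_protocol), we obtain O(update_protocol).
Applying K to premise 4 (O(update_protocol → summon_witness)) and O(update_protocol) yields O(summon_witness).
Premise 10 is O(summon_witness → certify_record); since O(summon_witness), deontic closure gives O(certify_record).
So O(certify_record) holds — certify_record is obligatory. None of the other listed options is made obligatory by any chain of premises.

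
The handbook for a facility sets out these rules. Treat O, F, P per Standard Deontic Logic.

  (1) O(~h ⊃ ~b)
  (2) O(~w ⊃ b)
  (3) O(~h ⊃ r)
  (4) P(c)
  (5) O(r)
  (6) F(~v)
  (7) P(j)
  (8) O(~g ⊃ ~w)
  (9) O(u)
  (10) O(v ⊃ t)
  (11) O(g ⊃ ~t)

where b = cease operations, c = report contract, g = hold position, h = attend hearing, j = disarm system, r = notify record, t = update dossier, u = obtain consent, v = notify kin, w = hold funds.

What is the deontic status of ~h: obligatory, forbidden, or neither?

F(~v) at premise 6 means O(v).
With premise 10, O(v ⊃ t), the K-axiom yields O(t).
Premise 11 is O(g ⊃ ~t); contrapositively O(t ⊃ ~g). Since O(t) holds, K gives O(~g).
Premise 8 is O(~g ⊃ ~w); since O(~g), deontic closure gives O(~w).
Premise 2 is O(~w ⊃ b); since O(~w), deontic closure gives O(b).
Premise 1, O(~h ⊃ ~b), contraposes to O(b ⊃ h); with O(b) we get O(h).
Premises 3, 4, 5, 7, 9 do not contribute to this derivation.
Thus O(h), which is F(~h): ~h is forbidden.

Forbidden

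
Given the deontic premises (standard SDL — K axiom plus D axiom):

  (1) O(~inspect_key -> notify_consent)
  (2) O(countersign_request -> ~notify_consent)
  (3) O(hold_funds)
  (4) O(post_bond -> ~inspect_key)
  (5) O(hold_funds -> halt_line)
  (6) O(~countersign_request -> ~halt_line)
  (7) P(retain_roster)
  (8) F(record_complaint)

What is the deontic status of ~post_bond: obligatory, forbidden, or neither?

Premise 3 gives O(hold_funds).
Applying K to premise 5 (O(hold_funds -> halt_line)) and O(hold_funds) yields O(halt_line).
Premise 6 is O(~countersign_request -> ~halt_line); contrapositively O(halt_line -> countersign_request). Since O(halt_line) holds, K gives O(countersign_request).
From O(countersign_request) and premise 2, O(countersign_request -> ~notify_consent), we obtain O(~notify_consent).
Premise 1, O(~inspect_key -> notify_consent), contraposes to O(~notify_consent -> inspect_key); with O(~notify_consent) we get O(inspect_key).
The contrapositive of premise 4 (O(post_bond -> ~inspect_key)) is O(inspect_key -> ~post_bond), and O(inspect_key) is already established, so O(~post_bond).
Premises 7, 8 do not contribute to this derivation.
Hence ~post_bond is obligatory.

Obligatory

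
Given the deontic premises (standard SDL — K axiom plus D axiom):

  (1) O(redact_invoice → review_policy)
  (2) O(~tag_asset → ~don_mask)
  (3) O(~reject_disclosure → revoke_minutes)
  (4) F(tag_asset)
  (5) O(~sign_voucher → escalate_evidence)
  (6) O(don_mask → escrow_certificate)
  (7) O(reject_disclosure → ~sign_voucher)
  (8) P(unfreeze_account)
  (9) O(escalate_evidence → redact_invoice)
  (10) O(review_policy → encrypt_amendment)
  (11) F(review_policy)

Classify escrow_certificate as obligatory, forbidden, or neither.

Premise 6 is O(don_mask → escrow_certificate), but O(don_mask) is not derivable from the premises, so it does not yield O(escrow_certificate).
No premise or chain of K-axiom applications forces O(escrow_certificate), and none forces O(~escrow_certificate). So escrow_certificate is neither obligatory nor forbidden under these norms.

Neither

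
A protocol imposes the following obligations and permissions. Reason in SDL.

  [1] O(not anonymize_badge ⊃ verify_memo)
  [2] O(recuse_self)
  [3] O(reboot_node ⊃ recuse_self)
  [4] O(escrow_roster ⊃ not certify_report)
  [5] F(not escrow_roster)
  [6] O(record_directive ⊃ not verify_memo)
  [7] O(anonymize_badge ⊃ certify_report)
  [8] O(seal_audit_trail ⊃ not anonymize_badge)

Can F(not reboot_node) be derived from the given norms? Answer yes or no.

No

Premise 3 is O(reboot_node ⊃ recuse_self); even if O(recuse_self) held, inferring O(reboot_node) would be affirming the consequent — invalid.
No other premise forces O(reboot_node). An ideal world satisfying every premise can still have not reboot_node true, so F(not reboot_node) is not derivable.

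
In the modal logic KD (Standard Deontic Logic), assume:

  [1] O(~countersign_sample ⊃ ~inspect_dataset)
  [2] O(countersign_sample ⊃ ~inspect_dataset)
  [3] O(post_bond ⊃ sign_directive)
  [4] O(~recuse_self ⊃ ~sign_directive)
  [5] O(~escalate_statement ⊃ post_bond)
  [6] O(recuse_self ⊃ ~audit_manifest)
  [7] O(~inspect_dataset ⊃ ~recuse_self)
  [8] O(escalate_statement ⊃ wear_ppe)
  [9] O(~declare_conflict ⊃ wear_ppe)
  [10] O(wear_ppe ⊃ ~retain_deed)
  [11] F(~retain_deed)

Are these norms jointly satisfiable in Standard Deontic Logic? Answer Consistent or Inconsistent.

Inconsistent

Premises 2 and 1 cover both cases: O(countersign_sample ⊃ ~inspect_dataset) and O(~countersign_sample ⊃ ~inspect_dataset). Since countersign_sample ∨ ~countersign_sample is a tautology, O(~inspect_dataset) follows.
Premise 7 is O(~inspect_dataset ⊃ ~recuse_self); since O(~inspect_dataset), deontic closure gives O(~recuse_self).
Premise 4 is O(~recuse_self ⊃ ~sign_directive); since O(~recuse_self), deontic closure gives O(~sign_directive).
Premise 3 is O(post_bond ⊃ sign_directive); contrapositively O(~sign_directive ⊃ ~post_bond). Since O(~sign_directive) holds, K gives O(~post_bond).
Premise 5, O(~escalate_statement ⊃ post_bond), contraposes to O(~post_bond ⊃ escalate_statement); with O(~post_bond) we get O(escalate_statement).
Premise 8 is O(escalate_statement ⊃ wear_ppe); since O(escalate_statement), deontic closure gives O(wear_ppe).
Premise 10 is O(wear_ppe ⊃ ~retain_deed); since O(wear_ppe), deontic closure gives O(~retain_deed).
However, F(~retain_deed) at premise 11 amounts to O(retain_deed).
We now have both O(~retain_deed) and O(retain_deed) — retain_deed is simultaneously obligatory and forbidden, violating the D-axiom.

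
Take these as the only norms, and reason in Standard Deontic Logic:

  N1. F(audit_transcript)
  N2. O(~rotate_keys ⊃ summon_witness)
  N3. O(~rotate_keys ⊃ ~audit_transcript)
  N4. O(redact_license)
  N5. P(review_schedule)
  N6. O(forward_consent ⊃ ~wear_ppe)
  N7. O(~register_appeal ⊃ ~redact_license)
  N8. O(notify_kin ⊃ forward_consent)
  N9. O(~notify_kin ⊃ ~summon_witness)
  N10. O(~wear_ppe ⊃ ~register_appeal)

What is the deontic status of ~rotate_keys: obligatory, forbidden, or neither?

Premise 4 gives O(redact_license).
Premise 7 is O(~register_appeal ⊃ ~redact_license); contrapositively O(redact_license ⊃ register_appeal). Since O(redact_license) holds, K gives O(register_appeal).
Premise 10 is O(~wear_ppe ⊃ ~register_appeal); contrapositively O(register_appeal ⊃ wear_ppe). Since O(register_appeal) holds, K gives O(wear_ppe).
Premise 6 is O(forward_consent ⊃ ~wear_ppe); contrapositively O(wear_ppe ⊃ ~forward_consent). Since O(wear_ppe) holds, K gives O(~forward_consent).
Premise 8 is O(notify_kin ⊃ forward_consent); contrapositively O(~forward_consent ⊃ ~notify_kin). Since O(~forward_consent) holds, K gives O(~notify_kin).
Applying K to premise 9 (O(~notify_kin ⊃ ~summon_witness)) and O(~notify_kin) yields O(~summon_witness).
Premise 2 is O(~rotate_keys ⊃ summon_witness); contrapositively O(~summon_witness ⊃ rotate_keys). Since O(~summon_witness) holds, K gives O(rotate_keys).
Premises 1, 3, 5 do not contribute to this derivation.
Thus O(rotate_keys), which is F(~rotate_keys): ~rotate_keys is forbidden.

Forbidden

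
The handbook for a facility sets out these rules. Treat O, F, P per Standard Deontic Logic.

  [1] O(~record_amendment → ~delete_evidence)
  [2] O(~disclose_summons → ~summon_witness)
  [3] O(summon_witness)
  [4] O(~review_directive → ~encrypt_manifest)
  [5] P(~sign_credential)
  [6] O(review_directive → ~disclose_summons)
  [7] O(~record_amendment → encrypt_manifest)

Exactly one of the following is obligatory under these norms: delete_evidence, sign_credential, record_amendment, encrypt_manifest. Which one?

Premise 3 states O(summon_witness) outright.
The contrapositive of premise 2 (O(~disclose_summons → ~summon_witness)) is O(summon_witness → disclose_summons), and O(summon_witness) is already established, so O(disclose_summons).
Premise 6 is O(review_directive → ~disclose_summons); contrapositively O(disclose_summons → ~review_directive). Since O(disclose_summons) holds, K gives O(~review_directive).
Premise 4 is O(~review_directive → ~encrypt_manifest); since O(~review_directive), deontic closure gives O(~encrypt_manifest).
The contrapositive of premise 7 (O(~record_amendment → encrypt_manifest)) is O(~encrypt_manifest → record_amendment), and O(~encrypt_manifest) is already established, so O(record_amendment).
So O(record_amendment) holds — record_amendment is obligatory. None of the other listed options is made obligatory by any chain of premises.

record_amendment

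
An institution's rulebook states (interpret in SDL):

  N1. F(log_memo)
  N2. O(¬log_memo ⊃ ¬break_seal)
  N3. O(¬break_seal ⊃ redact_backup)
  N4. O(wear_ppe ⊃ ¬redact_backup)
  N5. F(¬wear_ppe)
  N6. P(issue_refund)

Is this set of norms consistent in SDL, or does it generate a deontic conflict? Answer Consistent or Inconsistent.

Premise 1, F(log_memo), is equivalent to O(¬log_memo).
Premise 2 is O(¬log_memo ⊃ ¬break_seal); since O(¬log_memo), deontic closure gives O(¬break_seal).
With premise 3, O(¬break_seal ⊃ redact_backup), the K-axiom yields O(redact_backup).
Premise 4, O(wear_ppe ⊃ ¬redact_backup), contraposes to O(redact_backup ⊃ ¬wear_ppe); with O(redact_backup) we get O(¬wear_ppe).
Yet premise 5 is F(¬wear_ppe), i.e. O(wear_ppe).
We now have both O(¬wear_ppe) and O(wear_ppe) — wear_ppe is simultaneously obligatory and forbidden, violating the D-axiom.

Inconsistent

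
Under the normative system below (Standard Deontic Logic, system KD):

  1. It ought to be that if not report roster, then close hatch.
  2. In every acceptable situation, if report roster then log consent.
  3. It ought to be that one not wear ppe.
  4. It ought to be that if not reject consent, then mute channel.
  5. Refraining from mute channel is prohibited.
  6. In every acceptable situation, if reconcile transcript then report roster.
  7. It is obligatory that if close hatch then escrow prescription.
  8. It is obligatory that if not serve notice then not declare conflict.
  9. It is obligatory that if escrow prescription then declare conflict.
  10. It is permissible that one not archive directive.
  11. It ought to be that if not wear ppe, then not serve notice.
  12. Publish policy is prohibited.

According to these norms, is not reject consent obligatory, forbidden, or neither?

Premise 4 is O(¬reject_consent → mute_channel); even if O(mute_channel) held, inferring O(¬reject_consent) would be affirming the consequent — invalid.
No premise or chain of K-axiom applications forces O(¬reject_consent), and none forces O(reject_consent). So ¬reject_consent is neither obligatory nor forbidden under these norms.

Neither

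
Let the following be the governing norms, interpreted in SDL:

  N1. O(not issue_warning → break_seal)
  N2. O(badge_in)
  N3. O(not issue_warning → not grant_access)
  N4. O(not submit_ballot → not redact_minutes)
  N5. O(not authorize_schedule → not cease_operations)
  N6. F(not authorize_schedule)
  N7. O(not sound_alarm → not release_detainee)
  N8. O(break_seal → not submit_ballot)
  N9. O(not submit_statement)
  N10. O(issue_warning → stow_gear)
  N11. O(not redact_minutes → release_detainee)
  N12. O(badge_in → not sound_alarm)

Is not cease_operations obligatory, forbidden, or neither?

Premise 5 is O(not authorize_schedule → not cease_operations), but O(not authorize_schedule) is not derivable from the premises, so it does not yield O(not cease_operations).
No premise or chain of K-axiom applications forces O(not cease_operations), and none forces O(cease_operations). So not cease_operations is neither obligatory nor forbidden under these norms.

Neither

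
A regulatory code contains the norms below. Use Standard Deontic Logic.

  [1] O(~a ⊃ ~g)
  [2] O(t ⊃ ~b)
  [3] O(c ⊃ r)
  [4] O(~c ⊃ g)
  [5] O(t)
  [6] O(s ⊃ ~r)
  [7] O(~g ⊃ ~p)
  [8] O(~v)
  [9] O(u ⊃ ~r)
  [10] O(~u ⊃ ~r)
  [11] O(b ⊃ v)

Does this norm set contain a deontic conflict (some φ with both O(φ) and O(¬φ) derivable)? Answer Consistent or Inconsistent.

Premise 11 is O(b ⊃ v), but O(b) is not derivable from the premises, so it does not yield O(v).
So O(v) is not derivable, and the apparent clash with O(~v) does not arise.
A world satisfying every obligation exists (e.g. a=true, b=false, c=false, g=true, p=false, r=false, s=false, t=true, u=false, v=false); no atom is both obligatory and forbidden, so the set is consistent.

Consistent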